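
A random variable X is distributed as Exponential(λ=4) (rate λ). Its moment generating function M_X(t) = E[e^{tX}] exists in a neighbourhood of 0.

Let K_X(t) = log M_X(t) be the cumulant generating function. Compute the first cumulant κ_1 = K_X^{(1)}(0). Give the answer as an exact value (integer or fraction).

M_X(t) = 4/(4 - t)
K_X(t) = log M_X(t) = -log(4 - t) + 2*log(2)
K^(1)(t) = -1/(t - 4)

κ_1 = K^(1)(0) = 1/4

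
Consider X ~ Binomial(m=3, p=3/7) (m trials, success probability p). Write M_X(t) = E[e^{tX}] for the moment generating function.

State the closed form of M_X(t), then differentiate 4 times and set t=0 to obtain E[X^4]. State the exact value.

E[X^4] = D^4[M](0) = 4059/343

M_X(t) = (3*e^(t)/7 + 4/7)^3
D^4[M](t) = 2187*e^(3*t)/343 + 1728*e^(2*t)/343 + 144*e^(t)/343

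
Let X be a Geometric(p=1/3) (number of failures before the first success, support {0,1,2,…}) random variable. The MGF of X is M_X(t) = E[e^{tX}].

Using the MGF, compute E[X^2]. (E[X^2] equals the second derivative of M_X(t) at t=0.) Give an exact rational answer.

M_X(t) = 1/(3*(1 - 2*e^(t)/3))
dM/dt = 2*e^(t)/(4*e^(2*t) - 12*e^(t) + 9)
d^2M/dt^2 = (-4*e^(2*t) - 6*e^(t))/(8*e^(3*t) - 36*e^(2*t) + 54*e^(t) - 27)

E[X^2] = d^2M/dt^2 |_{t=0} = 10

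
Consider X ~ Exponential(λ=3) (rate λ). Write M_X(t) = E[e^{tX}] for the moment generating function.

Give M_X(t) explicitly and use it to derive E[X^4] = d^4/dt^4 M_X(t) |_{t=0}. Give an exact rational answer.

M_X(t) = 3/(3 - t)
M^(4)(t) = -72/(t^5 - 15*t^4 + 90*t^3 - 270*t^2 + 405*t - 243)

E[X^4] = M^(4)(0) = 8/27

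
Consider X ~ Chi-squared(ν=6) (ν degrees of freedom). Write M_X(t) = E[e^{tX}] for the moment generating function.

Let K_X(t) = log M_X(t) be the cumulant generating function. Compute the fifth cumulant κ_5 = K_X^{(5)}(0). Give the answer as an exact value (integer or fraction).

κ_5 = K′′′′′(0) = 2304

M_X(t) = (1 - 2*t)^(-3)
K_X(t) = log M_X(t) = -3*log(1 - 2*t)
K′(t) = -6/(2*t - 1)
K′′(t) = 12/(4*t^2 - 4*t + 1)
K′′′(t) = -48/(8*t^3 - 12*t^2 + 6*t - 1)
K′′′′(t) = 288/(16*t^4 - 32*t^3 + 24*t^2 - 8*t + 1)
K′′′′′(t) = -2304/(32*t^5 - 80*t^4 + 80*t^3 - 40*t^2 + 10*t - 1)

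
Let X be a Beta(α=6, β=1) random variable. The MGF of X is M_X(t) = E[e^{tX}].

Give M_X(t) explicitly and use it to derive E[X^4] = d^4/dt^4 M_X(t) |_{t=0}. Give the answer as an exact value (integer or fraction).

M_X(t) = ₁F₁(6; 7; t)
M′(t) = 6*₁F₁(7; 8; t)/7
M′′(t) = 3*₁F₁(8; 9; t)/4
M′′′(t) = 2*₁F₁(9; 10; t)/3
M′′′′(t) = 3*₁F₁(10; 11; t)/5

E[X^4] = M′′′′(0) = 3/5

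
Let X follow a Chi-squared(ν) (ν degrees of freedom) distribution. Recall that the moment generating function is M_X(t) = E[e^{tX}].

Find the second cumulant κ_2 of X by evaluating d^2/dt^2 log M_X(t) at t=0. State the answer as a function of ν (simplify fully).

κ_2 = K′′(0) = 2*ν

M_X(t) = (1 - 2*t)^(-ν/2)
K_X(t) = log M_X(t) = -ν*log(1 - 2*t)/2
K′(t) = -ν/(2*t - 1)
K′′(t) = 2*ν/(4*t^2 - 4*t + 1)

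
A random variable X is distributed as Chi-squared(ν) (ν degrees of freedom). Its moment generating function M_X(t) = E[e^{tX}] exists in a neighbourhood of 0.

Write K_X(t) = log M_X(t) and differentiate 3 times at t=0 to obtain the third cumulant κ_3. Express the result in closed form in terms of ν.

κ_3 = d^3K/dt^3 |_{t=0} = 8*ν

M_X(t) = (1 - 2*t)^(-ν/2)
K_X(t) = log M_X(t) = -ν*log(1 - 2*t)/2
dK/dt = -ν/(2*t - 1)
d^2K/dt^2 = 2*ν/(4*t^2 - 4*t + 1)
d^3K/dt^3 = -8*ν/(8*t^3 - 12*t^2 + 6*t - 1)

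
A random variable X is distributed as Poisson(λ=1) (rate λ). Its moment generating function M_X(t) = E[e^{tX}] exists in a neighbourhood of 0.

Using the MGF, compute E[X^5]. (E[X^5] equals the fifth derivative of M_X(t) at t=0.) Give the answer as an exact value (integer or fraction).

M_X(t) = e^(e^(t) - 1)
D^5[M](t) = (e^(5*t)*e^(e^(t)) + 10*e^(4*t)*e^(e^(t)) + 25*e^(3*t)*e^(e^(t)) + 15*e^(2*t)*e^(e^(t)) + e^(t)*e^(e^(t)))*e^(-1)

E[X^5] = D^5[M](0) = 52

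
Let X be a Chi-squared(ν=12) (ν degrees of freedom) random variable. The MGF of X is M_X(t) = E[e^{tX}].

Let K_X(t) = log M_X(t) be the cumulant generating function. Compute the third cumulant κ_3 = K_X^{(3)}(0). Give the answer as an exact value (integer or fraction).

M_X(t) = (1 - 2*t)^(-6)
K_X(t) = log M_X(t) = -6*log(1 - 2*t)
D^3[K](t) = -96/(8*t^3 - 12*t^2 + 6*t - 1)

κ_3 = D^3[K](0) = 96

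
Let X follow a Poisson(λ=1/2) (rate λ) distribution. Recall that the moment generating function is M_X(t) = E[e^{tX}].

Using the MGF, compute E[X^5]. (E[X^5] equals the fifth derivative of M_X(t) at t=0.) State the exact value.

M_X(t) = e^(e^(t)/2 - 1/2)
D^5[M](t) = (e^(5*t)*e^(e^(t)/2) + 20*e^(4*t)*e^(e^(t)/2) + 100*e^(3*t)*e^(e^(t)/2) + 120*e^(2*t)*e^(e^(t)/2) + 16*e^(t)*e^(e^(t)/2))*e^(-1/2)/32

E[X^5] = D^5[M](0) = 257/32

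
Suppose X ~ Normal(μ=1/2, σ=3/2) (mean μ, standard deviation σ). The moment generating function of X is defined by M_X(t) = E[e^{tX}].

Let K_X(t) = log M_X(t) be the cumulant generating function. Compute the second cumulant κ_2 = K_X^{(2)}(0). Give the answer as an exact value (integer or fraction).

M_X(t) = e^(9*t^2/8 + t/2)
K_X(t) = log M_X(t) = 9*t^2/8 + t/2
K′(t) = 9*t/4 + 1/2
K′′(t) = 9/4

κ_2 = K′′(0) = 9/4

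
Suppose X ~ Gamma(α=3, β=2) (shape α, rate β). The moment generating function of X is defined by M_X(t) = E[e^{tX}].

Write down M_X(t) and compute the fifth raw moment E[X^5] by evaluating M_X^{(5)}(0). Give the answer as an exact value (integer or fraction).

E[X^5] = M′′′′′(0) = 315/4

M_X(t) = 8/(2 - t)^3
M′(t) = 24/(t^4 - 8*t^3 + 24*t^2 - 32*t + 16)
M′′(t) = -96/(t^5 - 10*t^4 + 40*t^3 - 80*t^2 + 80*t - 32)
M′′′(t) = 480/(t^6 - 12*t^5 + 60*t^4 - 160*t^3 + 240*t^2 - 192*t + 64)
M′′′′(t) = -2880/(t^7 - 14*t^6 + 84*t^5 - 280*t^4 + 560*t^3 - 672*t^2 + 448*t - 128)
M′′′′′(t) = 20160/(t^8 - 16*t^7 + 112*t^6 - 448*t^5 + 1120*t^4 - 1792*t^3 + 1792*t^2 - 1024*t + 256)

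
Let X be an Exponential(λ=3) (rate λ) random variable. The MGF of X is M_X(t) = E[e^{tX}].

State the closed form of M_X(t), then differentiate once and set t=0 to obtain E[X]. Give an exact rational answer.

M_X(t) = 3/(3 - t)
D[M](t) = 3/(t^2 - 6*t + 9)

E[X] = D[M](0) = 1/3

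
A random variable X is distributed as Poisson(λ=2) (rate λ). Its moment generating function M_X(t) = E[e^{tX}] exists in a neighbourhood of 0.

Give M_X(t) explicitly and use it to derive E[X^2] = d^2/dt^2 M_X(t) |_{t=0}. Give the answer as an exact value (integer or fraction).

M_X(t) = e^(2*e^(t) - 2)
M′(t) = 2*e^(-2)*e^(t)*e^(2*e^(t))
M′′(t) = (4*e^(2*t)*e^(2*e^(t)) + 2*e^(t)*e^(2*e^(t)))*e^(-2)

E[X^2] = M′′(0) = 6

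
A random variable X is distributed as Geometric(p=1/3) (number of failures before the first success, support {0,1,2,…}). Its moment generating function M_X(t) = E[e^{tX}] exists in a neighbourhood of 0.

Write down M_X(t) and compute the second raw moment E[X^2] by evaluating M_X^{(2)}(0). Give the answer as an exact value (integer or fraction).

E[X^2] = d^2M/dt^2 |_{t=0} = 10

M_X(t) = 1/(3*(1 - 2*e^(t)/3))
dM/dt = 2*e^(t)/(4*e^(2*t) - 12*e^(t) + 9)
d^2M/dt^2 = (-4*e^(2*t) - 6*e^(t))/(8*e^(3*t) - 36*e^(2*t) + 54*e^(t) - 27)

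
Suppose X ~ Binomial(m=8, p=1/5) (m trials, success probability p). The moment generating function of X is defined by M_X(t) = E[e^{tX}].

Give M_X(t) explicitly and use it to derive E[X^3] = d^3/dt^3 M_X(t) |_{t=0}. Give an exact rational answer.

E[X^3] = M′′′(0) = 1376/125

M_X(t) = (e^(t)/5 + 4/5)^8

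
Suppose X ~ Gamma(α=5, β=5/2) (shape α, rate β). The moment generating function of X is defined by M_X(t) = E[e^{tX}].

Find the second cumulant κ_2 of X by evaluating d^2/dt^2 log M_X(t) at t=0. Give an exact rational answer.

κ_2 = K′′(0) = 4/5

M_X(t) = 3125/(32*(5/2 - t)^5)
K_X(t) = log M_X(t) = -5*log(5/2 - t) - 5*log(2) + 5*log(5)
K′(t) = -10/(2*t - 5)
K′′(t) = 20/(4*t^2 - 20*t + 25)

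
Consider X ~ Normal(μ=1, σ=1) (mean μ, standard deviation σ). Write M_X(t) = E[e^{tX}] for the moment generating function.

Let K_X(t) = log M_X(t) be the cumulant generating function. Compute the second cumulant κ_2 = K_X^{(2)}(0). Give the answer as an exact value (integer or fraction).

M_X(t) = e^(t^2/2 + t)
K_X(t) = log M_X(t) = t^2/2 + t
K′(t) = t + 1
K′′(t) = 1

κ_2 = K′′(0) = 1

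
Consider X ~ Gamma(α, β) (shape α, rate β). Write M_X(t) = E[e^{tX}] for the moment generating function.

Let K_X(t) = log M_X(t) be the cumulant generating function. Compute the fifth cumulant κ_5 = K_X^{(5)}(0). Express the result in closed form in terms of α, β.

M_X(t) = (β/(β - t))^α
K_X(t) = log M_X(t) = α*(log(β) - log(β - t))
K^(5)(t) = -24*α/(-β^5 + 5*β^4*t - 10*β^3*t^2 + 10*β^2*t^3 - 5*β*t^4 + t^5)

κ_5 = K^(5)(0) = 24*α/β^5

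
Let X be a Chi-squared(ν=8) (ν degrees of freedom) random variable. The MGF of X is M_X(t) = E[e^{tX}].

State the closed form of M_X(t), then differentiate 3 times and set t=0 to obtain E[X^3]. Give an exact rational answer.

E[X^3] = M′′′(0) = 960

M_X(t) = (1 - 2*t)^(-4)
M′(t) = -8/(32*t^5 - 80*t^4 + 80*t^3 - 40*t^2 + 10*t - 1)
M′′(t) = 80/(64*t^6 - 192*t^5 + 240*t^4 - 160*t^3 + 60*t^2 - 12*t + 1)
M′′′(t) = -960/(128*t^7 - 448*t^6 + 672*t^5 - 560*t^4 + 280*t^3 - 84*t^2 + 14*t - 1)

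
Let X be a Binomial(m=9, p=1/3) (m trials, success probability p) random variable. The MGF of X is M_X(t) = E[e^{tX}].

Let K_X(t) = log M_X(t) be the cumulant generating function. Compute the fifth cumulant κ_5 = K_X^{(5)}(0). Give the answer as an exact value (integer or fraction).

M_X(t) = (e^(t)/3 + 2/3)^9
K_X(t) = log M_X(t) = 9*log(e^(t)/3 + 2/3)
D^5[K](t) = (-18*e^(4*t) + 396*e^(3*t) - 792*e^(2*t) + 144*e^(t))/(e^(5*t) + 10*e^(4*t) + 40*e^(3*t) + 80*e^(2*t) + 80*e^(t) + 32)

κ_5 = D^5[K](0) = -10/9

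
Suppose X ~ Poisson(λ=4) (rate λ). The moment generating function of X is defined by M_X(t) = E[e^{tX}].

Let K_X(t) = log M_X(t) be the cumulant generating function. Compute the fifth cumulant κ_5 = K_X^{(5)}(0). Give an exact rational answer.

M_X(t) = e^(4*e^(t) - 4)
K_X(t) = log M_X(t) = 4*e^(t) - 4
dK/dt = 4*e^(t)
d^2K/dt^2 = 4*e^(t)
d^3K/dt^3 = 4*e^(t)
d^4K/dt^4 = 4*e^(t)
d^5K/dt^5 = 4*e^(t)

κ_5 = d^5K/dt^5 |_{t=0} = 4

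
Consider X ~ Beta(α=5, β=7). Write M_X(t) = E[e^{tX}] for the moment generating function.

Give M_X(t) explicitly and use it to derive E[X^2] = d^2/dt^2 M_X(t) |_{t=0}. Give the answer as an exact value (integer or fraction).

M_X(t) = ₁F₁(5; 12; t)
D^2[M](t) = 5*₁F₁(7; 14; t)/26

E[X^2] = D^2[M](0) = 5/26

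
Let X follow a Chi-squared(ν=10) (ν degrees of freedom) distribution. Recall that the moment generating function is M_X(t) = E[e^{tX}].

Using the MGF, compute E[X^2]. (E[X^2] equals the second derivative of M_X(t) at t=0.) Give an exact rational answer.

M_X(t) = (1 - 2*t)^(-5)
M^(2)(t) = -120/(128*t^7 - 448*t^6 + 672*t^5 - 560*t^4 + 280*t^3 - 84*t^2 + 14*t - 1)

E[X^2] = M^(2)(0) = 120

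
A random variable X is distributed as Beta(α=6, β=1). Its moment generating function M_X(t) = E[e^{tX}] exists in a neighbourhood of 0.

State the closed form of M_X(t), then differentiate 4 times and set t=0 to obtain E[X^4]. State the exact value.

E[X^4] = d^4M/dt^4 |_{t=0} = 3/5

M_X(t) = ₁F₁(6; 7; t)
dM/dt = 6*₁F₁(7; 8; t)/7
d^2M/dt^2 = 3*₁F₁(8; 9; t)/4
d^3M/dt^3 = 2*₁F₁(9; 10; t)/3
d^4M/dt^4 = 3*₁F₁(10; 11; t)/5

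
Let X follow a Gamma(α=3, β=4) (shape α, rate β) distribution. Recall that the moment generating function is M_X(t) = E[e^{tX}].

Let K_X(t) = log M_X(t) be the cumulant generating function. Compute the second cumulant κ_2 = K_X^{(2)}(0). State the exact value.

κ_2 = D^2[K](0) = 3/16

M_X(t) = 64/(4 - t)^3
K_X(t) = log M_X(t) = -3*log(4 - t) + 6*log(2)
D^2[K](t) = 3/(t^2 - 8*t + 16)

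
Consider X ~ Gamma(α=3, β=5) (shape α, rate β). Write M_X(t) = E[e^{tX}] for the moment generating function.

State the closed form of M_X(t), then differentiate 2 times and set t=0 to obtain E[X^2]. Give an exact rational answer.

M_X(t) = 125/(5 - t)^3
M′(t) = 375/(t^4 - 20*t^3 + 150*t^2 - 500*t + 625)
M′′(t) = -1500/(t^5 - 25*t^4 + 250*t^3 - 1250*t^2 + 3125*t - 3125)

E[X^2] = M′′(0) = 12/25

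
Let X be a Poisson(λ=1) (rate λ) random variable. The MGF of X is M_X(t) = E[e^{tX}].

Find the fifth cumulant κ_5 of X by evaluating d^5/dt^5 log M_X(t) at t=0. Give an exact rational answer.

M_X(t) = e^(e^(t) - 1)
K_X(t) = log M_X(t) = e^(t) - 1
D^5[K](t) = e^(t)

κ_5 = D^5[K](0) = 1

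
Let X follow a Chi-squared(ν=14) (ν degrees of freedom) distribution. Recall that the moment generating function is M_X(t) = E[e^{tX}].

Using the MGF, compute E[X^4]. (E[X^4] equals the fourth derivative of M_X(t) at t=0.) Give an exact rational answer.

M_X(t) = (1 - 2*t)^(-7)
dM/dt = 14/(256*t^8 - 1024*t^7 + 1792*t^6 - 1792*t^5 + 1120*t^4 - 448*t^3 + 112*t^2 - 16*t + 1)
d^2M/dt^2 = -224/(512*t^9 - 2304*t^8 + 4608*t^7 - 5376*t^6 + 4032*t^5 - 2016*t^4 + 672*t^3 - 144*t^2 + 18*t - 1)
d^3M/dt^3 = 4032/(1024*t^10 - 5120*t^9 + 11520*t^8 - 15360*t^7 + 13440*t^6 - 8064*t^5 + 3360*t^4 - 960*t^3 + 180*t^2 - 20*t + 1)
d^4M/dt^4 = -80640/(2048*t^11 - 11264*t^10 + 28160*t^9 - 42240*t^8 + 42240*t^7 - 29568*t^6 + 14784*t^5 - 5280*t^4 + 1320*t^3 - 220*t^2 + 22*t - 1)

E[X^4] = d^4M/dt^4 |_{t=0} = 80640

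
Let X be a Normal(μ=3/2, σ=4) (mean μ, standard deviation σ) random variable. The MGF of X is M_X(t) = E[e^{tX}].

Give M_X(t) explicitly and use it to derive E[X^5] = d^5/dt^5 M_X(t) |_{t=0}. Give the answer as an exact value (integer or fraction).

E[X^5] = M′′′′′(0) = 201843/32

M_X(t) = e^(8*t^2 + 3*t/2)
M′(t) = 16*t*e^(3*t/2)*e^(8*t^2) + 3*e^(3*t/2)*e^(8*t^2)/2
M′′(t) = 256*t^2*e^(3*t/2)*e^(8*t^2) + 48*t*e^(3*t/2)*e^(8*t^2) + 73*e^(3*t/2)*e^(8*t^2)/4
M′′′(t) = 4096*t^3*e^(3*t/2)*e^(8*t^2) + 1152*t^2*e^(3*t/2)*e^(8*t^2) + 876*t*e^(3*t/2)*e^(8*t^2) + 603*e^(3*t/2)*e^(8*t^2)/8
M′′′′(t) = 65536*t^4*e^(3*t/2)*e^(8*t^2) + 24576*t^3*e^(3*t/2)*e^(8*t^2) + 28032*t^2*e^(3*t/2)*e^(8*t^2) + 4824*t*e^(3*t/2)*e^(8*t^2) + 15825*e^(3*t/2)*e^(8*t^2)/16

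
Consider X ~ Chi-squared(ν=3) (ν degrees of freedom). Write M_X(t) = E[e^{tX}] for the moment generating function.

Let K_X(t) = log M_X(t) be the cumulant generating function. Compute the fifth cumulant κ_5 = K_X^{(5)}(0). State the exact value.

M_X(t) = (1 - 2*t)^(-3/2)
K_X(t) = log M_X(t) = -3*log(1 - 2*t)/2
K′(t) = -3/(2*t - 1)
K′′(t) = 6/(4*t^2 - 4*t + 1)
K′′′(t) = -24/(8*t^3 - 12*t^2 + 6*t - 1)
K′′′′(t) = 144/(16*t^4 - 32*t^3 + 24*t^2 - 8*t + 1)
K′′′′′(t) = -1152/(32*t^5 - 80*t^4 + 80*t^3 - 40*t^2 + 10*t - 1)

κ_5 = K′′′′′(0) = 1152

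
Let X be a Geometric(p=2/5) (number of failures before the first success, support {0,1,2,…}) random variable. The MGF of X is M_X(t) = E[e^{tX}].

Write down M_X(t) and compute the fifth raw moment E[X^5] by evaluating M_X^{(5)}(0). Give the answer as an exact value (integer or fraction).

E[X^5] = M′′′′′(0) = 5403/2

M_X(t) = 2/(5*(1 - 3*e^(t)/5))
M′(t) = 6*e^(t)/(9*e^(2*t) - 30*e^(t) + 25)
M′′(t) = (-18*e^(2*t) - 30*e^(t))/(27*e^(3*t) - 135*e^(2*t) + 225*e^(t) - 125)
M′′′(t) = (54*e^(3*t) + 360*e^(2*t) + 150*e^(t))/(81*e^(4*t) - 540*e^(3*t) + 1350*e^(2*t) - 1500*e^(t) + 625)
M′′′′(t) = (-162*e^(4*t) - 2970*e^(3*t) - 4950*e^(2*t) - 750*e^(t))/(243*e^(5*t) - 2025*e^(4*t) + 6750*e^(3*t) - 11250*e^(2*t) + 9375*e^(t) - 3125)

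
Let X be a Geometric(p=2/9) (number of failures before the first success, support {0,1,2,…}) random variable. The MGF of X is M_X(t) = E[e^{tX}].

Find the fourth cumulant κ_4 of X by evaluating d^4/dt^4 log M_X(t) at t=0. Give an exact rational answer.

κ_4 = D^4[K](0) = 12033/8

M_X(t) = 2/(9*(1 - 7*e^(t)/9))
K_X(t) = log M_X(t) = -log(1 - 7*e^(t)/9) - 2*log(3) + log(2)
D^4[K](t) = (3087*e^(3*t) + 15876*e^(2*t) + 5103*e^(t))/(2401*e^(4*t) - 12348*e^(3*t) + 23814*e^(2*t) - 20412*e^(t) + 6561)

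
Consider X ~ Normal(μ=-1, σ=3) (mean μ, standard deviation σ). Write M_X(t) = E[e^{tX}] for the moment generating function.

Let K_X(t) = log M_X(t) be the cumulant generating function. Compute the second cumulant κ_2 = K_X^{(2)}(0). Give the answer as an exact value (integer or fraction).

κ_2 = d^2K/dt^2 |_{t=0} = 9

M_X(t) = e^(9*t^2/2 - t)
K_X(t) = log M_X(t) = 9*t^2/2 - t
dK/dt = 9*t - 1
d^2K/dt^2 = 9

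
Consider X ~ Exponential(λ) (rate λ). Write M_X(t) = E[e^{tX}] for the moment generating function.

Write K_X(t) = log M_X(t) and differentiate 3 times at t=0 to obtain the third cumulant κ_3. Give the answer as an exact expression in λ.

κ_3 = K′′′(0) = 2/λ^3

M_X(t) = λ/(λ - t)
K_X(t) = log M_X(t) = log(λ) - log(λ - t)
K′(t) = -1/(-λ + t)
K′′(t) = 1/(λ^2 - 2*λ*t + t^2)
K′′′(t) = -2/(-λ^3 + 3*λ^2*t - 3*λ*t^2 + t^3)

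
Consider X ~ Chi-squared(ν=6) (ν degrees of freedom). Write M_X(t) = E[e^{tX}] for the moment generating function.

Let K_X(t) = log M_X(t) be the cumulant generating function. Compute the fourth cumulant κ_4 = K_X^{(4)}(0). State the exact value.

M_X(t) = (1 - 2*t)^(-3)
K_X(t) = log M_X(t) = -3*log(1 - 2*t)
D^4[K](t) = 288/(16*t^4 - 32*t^3 + 24*t^2 - 8*t + 1)

κ_4 = D^4[K](0) = 288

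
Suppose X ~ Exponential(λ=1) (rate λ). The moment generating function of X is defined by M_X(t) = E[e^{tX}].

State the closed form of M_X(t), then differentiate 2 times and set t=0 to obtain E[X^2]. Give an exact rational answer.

M_X(t) = 1/(1 - t)
D^2[M](t) = -2/(t^3 - 3*t^2 + 3*t - 1)

E[X^2] = D^2[M](0) = 2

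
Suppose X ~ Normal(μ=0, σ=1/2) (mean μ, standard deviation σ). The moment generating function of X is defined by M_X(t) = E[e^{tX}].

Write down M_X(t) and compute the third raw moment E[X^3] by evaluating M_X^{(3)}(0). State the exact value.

E[X^3] = d^3M/dt^3 |_{t=0} = 0

M_X(t) = e^(t^2/8)
dM/dt = t*e^(t^2/8)/4
d^2M/dt^2 = t^2*e^(t^2/8)/16 + e^(t^2/8)/4
d^3M/dt^3 = t^3*e^(t^2/8)/64 + 3*t*e^(t^2/8)/16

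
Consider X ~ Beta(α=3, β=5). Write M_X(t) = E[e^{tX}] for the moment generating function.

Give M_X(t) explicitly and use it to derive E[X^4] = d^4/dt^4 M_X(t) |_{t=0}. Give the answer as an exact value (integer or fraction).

E[X^4] = M^(4)(0) = 1/22

M_X(t) = ₁F₁(3; 8; t)
M^(4)(t) = ₁F₁(7; 12; t)/22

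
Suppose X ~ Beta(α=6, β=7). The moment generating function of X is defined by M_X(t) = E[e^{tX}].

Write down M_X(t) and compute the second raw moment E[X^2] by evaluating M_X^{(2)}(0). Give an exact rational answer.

E[X^2] = M′′(0) = 3/13

M_X(t) = ₁F₁(6; 13; t)
M′(t) = 6*₁F₁(7; 14; t)/13
M′′(t) = 3*₁F₁(8; 15; t)/13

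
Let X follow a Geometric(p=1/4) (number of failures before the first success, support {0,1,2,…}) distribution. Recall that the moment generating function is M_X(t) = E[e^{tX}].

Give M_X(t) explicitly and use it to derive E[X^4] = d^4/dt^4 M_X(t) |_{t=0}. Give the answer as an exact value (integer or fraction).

M_X(t) = 1/(4*(1 - 3*e^(t)/4))
dM/dt = 3*e^(t)/(9*e^(2*t) - 24*e^(t) + 16)
d^2M/dt^2 = (-9*e^(2*t) - 12*e^(t))/(27*e^(3*t) - 108*e^(2*t) + 144*e^(t) - 64)
d^3M/dt^3 = (27*e^(3*t) + 144*e^(2*t) + 48*e^(t))/(81*e^(4*t) - 432*e^(3*t) + 864*e^(2*t) - 768*e^(t) + 256)
d^4M/dt^4 = (-81*e^(4*t) - 1188*e^(3*t) - 1584*e^(2*t) - 192*e^(t))/(243*e^(5*t) - 1620*e^(4*t) + 4320*e^(3*t) - 5760*e^(2*t) + 3840*e^(t) - 1024)

E[X^4] = d^4M/dt^4 |_{t=0} = 3045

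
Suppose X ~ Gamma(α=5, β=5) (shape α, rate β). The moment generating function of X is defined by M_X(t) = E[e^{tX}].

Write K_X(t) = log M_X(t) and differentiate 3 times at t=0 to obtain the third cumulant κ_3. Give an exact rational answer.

M_X(t) = 3125/(5 - t)^5
K_X(t) = log M_X(t) = -5*log(5 - t) + 5*log(5)
K′(t) = -5/(t - 5)
K′′(t) = 5/(t^2 - 10*t + 25)
K′′′(t) = -10/(t^3 - 15*t^2 + 75*t - 125)

κ_3 = K′′′(0) = 2/25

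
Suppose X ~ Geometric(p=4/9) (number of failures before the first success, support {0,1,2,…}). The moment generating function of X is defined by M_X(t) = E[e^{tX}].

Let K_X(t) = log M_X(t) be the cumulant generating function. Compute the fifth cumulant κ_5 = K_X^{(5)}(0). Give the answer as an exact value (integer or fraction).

M_X(t) = 4/(9*(1 - 5*e^(t)/9))
K_X(t) = log M_X(t) = -log(1 - 5*e^(t)/9) - 2*log(3) + 2*log(2)
K^(5)(t) = (-5625*e^(4*t) - 111375*e^(3*t) - 200475*e^(2*t) - 32805*e^(t))/(3125*e^(5*t) - 28125*e^(4*t) + 101250*e^(3*t) - 182250*e^(2*t) + 164025*e^(t) - 59049)

κ_5 = K^(5)(0) = 43785/128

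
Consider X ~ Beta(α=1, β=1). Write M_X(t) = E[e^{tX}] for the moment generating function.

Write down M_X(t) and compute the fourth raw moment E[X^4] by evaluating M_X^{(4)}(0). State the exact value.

M_X(t) = ₁F₁(1; 2; t)
dM/dt = ₁F₁(2; 3; t)/2
d^2M/dt^2 = ₁F₁(3; 4; t)/3
d^3M/dt^3 = ₁F₁(4; 5; t)/4
d^4M/dt^4 = ₁F₁(5; 6; t)/5

E[X^4] = d^4M/dt^4 |_{t=0} = 1/5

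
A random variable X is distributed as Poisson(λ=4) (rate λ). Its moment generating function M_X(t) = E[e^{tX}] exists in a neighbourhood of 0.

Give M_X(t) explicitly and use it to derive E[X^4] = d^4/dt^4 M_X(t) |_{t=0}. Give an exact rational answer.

M_X(t) = e^(4*e^(t) - 4)
M^(4)(t) = (256*e^(4*t)*e^(4*e^(t)) + 384*e^(3*t)*e^(4*e^(t)) + 112*e^(2*t)*e^(4*e^(t)) + 4*e^(t)*e^(4*e^(t)))*e^(-4)

E[X^4] = M^(4)(0) = 756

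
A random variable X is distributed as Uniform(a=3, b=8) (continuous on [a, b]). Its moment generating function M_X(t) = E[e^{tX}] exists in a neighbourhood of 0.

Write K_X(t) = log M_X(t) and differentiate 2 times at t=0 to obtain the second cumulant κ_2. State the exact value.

M_X(t) = (e^(8*t) - e^(3*t))/(5*t)
K_X(t) = log M_X(t) = -log(t) + log(e^(8*t) - e^(3*t)) - log(5)
dK/dt = (8*t*e^(5*t) - 3*t - e^(5*t) + 1)/(t*e^(5*t) - t)
d^2K/dt^2 = (-25*t^2*e^(5*t) + e^(10*t) - 2*e^(5*t) + 1)/(t^2*e^(10*t) - 2*t^2*e^(5*t) + t^2)

κ_2 = d^2K/dt^2 |_{t=0} = 25/12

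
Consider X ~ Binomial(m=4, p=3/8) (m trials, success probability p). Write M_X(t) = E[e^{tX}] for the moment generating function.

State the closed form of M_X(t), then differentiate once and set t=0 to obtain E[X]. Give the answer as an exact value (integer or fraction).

E[X] = dM/dt |_{t=0} = 3/2

M_X(t) = (3*e^(t)/8 + 5/8)^4
dM/dt = 81*e^(4*t)/1024 + 405*e^(3*t)/1024 + 675*e^(2*t)/1024 + 375*e^(t)/1024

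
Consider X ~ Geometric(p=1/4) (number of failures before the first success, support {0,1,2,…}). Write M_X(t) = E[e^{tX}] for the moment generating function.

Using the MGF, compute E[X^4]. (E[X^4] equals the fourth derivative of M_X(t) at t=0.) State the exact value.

E[X^4] = M′′′′(0) = 3045

M_X(t) = 1/(4*(1 - 3*e^(t)/4))
M′(t) = 3*e^(t)/(9*e^(2*t) - 24*e^(t) + 16)
M′′(t) = (-9*e^(2*t) - 12*e^(t))/(27*e^(3*t) - 108*e^(2*t) + 144*e^(t) - 64)
M′′′(t) = (27*e^(3*t) + 144*e^(2*t) + 48*e^(t))/(81*e^(4*t) - 432*e^(3*t) + 864*e^(2*t) - 768*e^(t) + 256)
M′′′′(t) = (-81*e^(4*t) - 1188*e^(3*t) - 1584*e^(2*t) - 192*e^(t))/(243*e^(5*t) - 1620*e^(4*t) + 4320*e^(3*t) - 5760*e^(2*t) + 3840*e^(t) - 1024)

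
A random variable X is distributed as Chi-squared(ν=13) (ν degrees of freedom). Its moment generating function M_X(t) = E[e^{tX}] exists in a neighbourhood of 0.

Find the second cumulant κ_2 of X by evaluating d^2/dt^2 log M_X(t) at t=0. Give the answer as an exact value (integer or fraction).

M_X(t) = (1 - 2*t)^(-13/2)
K_X(t) = log M_X(t) = -13*log(1 - 2*t)/2
K′(t) = -13/(2*t - 1)
K′′(t) = 26/(4*t^2 - 4*t + 1)

κ_2 = K′′(0) = 26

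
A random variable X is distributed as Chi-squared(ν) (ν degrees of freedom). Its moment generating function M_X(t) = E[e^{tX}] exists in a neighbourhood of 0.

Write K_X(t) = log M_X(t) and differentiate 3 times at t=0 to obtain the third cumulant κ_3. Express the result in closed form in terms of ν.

M_X(t) = (1 - 2*t)^(-ν/2)
K_X(t) = log M_X(t) = -ν*log(1 - 2*t)/2
K^(3)(t) = -8*ν/(8*t^3 - 12*t^2 + 6*t - 1)

κ_3 = K^(3)(0) = 8*ν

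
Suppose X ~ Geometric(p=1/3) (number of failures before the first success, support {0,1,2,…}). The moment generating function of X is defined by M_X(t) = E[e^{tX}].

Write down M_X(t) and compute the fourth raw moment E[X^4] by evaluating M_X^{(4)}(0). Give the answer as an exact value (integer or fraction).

E[X^4] = M^(4)(0) = 730

M_X(t) = 1/(3*(1 - 2*e^(t)/3))
M^(4)(t) = (-16*e^(4*t) - 264*e^(3*t) - 396*e^(2*t) - 54*e^(t))/(32*e^(5*t) - 240*e^(4*t) + 720*e^(3*t) - 1080*e^(2*t) + 810*e^(t) - 243)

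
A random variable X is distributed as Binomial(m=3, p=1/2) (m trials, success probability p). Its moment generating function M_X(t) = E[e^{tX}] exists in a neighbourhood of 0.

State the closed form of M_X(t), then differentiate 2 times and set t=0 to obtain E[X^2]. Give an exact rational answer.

M_X(t) = (e^(t)/2 + 1/2)^3
M^(2)(t) = 9*e^(3*t)/8 + 3*e^(2*t)/2 + 3*e^(t)/8

E[X^2] = M^(2)(0) = 3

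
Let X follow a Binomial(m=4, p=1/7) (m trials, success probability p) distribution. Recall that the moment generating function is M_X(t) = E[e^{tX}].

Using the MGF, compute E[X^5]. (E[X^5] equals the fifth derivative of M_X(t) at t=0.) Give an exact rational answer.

M_X(t) = (e^(t)/7 + 6/7)^4
M′(t) = 4*e^(4*t)/2401 + 72*e^(3*t)/2401 + 432*e^(2*t)/2401 + 864*e^(t)/2401
M′′(t) = 16*e^(4*t)/2401 + 216*e^(3*t)/2401 + 864*e^(2*t)/2401 + 864*e^(t)/2401
M′′′(t) = 64*e^(4*t)/2401 + 648*e^(3*t)/2401 + 1728*e^(2*t)/2401 + 864*e^(t)/2401
M′′′′(t) = 256*e^(4*t)/2401 + 1944*e^(3*t)/2401 + 3456*e^(2*t)/2401 + 864*e^(t)/2401
M′′′′′(t) = 1024*e^(4*t)/2401 + 5832*e^(3*t)/2401 + 6912*e^(2*t)/2401 + 864*e^(t)/2401

E[X^5] = M′′′′′(0) = 14632/2401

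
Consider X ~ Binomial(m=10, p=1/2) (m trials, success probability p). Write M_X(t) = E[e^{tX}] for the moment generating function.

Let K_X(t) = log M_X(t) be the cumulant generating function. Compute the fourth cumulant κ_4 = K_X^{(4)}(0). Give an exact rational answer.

κ_4 = D^4[K](0) = -5/4

M_X(t) = (e^(t)/2 + 1/2)^10
K_X(t) = log M_X(t) = 10*log(e^(t)/2 + 1/2)
D^4[K](t) = (10*e^(3*t) - 40*e^(2*t) + 10*e^(t))/(e^(4*t) + 4*e^(3*t) + 6*e^(2*t) + 4*e^(t) + 1)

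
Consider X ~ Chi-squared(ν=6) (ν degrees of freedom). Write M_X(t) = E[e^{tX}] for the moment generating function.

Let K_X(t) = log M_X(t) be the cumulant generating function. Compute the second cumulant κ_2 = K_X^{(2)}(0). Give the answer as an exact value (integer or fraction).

M_X(t) = (1 - 2*t)^(-3)
K_X(t) = log M_X(t) = -3*log(1 - 2*t)
K^(2)(t) = 12/(4*t^2 - 4*t + 1)

κ_2 = K^(2)(0) = 12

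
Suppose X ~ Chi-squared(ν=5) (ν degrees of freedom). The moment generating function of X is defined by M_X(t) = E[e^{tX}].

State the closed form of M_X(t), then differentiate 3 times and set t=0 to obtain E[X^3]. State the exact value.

E[X^3] = D^3[M](0) = 315

M_X(t) = (1 - 2*t)^(-5/2)
D^3[M](t) = -315/(32*t^5*√(1 - 2*t) - 80*t^4*√(1 - 2*t) + 80*t^3*√(1 - 2*t) - 40*t^2*√(1 - 2*t) + 10*t*√(1 - 2*t) - √(1 - 2*t))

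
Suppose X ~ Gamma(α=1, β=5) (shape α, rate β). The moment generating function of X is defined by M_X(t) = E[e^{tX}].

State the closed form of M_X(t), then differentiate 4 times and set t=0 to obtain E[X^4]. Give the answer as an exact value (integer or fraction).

E[X^4] = D^4[M](0) = 24/625

M_X(t) = 5/(5 - t)
D^4[M](t) = -120/(t^5 - 25*t^4 + 250*t^3 - 1250*t^2 + 3125*t - 3125)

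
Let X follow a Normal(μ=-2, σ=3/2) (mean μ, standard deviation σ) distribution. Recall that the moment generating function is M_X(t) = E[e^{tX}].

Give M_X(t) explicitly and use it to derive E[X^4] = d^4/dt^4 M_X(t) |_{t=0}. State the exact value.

M_X(t) = e^(9*t^2/8 - 2*t)
D^4[M](t) = (6561*t^4*e^(9*t^2/8) - 23328*t^3*e^(9*t^2/8) + 48600*t^2*e^(9*t^2/8) - 49536*t*e^(9*t^2/8) + 21808*e^(9*t^2/8))*e^(-2*t)/256

E[X^4] = D^4[M](0) = 1363/16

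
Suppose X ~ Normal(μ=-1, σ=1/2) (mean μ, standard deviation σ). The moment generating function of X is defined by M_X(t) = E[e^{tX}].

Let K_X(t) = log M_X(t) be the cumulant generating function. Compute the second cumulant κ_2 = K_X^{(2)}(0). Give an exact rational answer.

κ_2 = d^2K/dt^2 |_{t=0} = 1/4

M_X(t) = e^(t^2/8 - t)
K_X(t) = log M_X(t) = t^2/8 - t
dK/dt = t/4 - 1
d^2K/dt^2 = 1/4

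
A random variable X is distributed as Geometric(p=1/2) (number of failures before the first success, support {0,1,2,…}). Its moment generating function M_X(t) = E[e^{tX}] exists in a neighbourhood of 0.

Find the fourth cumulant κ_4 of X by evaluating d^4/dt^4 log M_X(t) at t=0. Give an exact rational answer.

κ_4 = D^4[K](0) = 26

M_X(t) = 1/(2*(1 - e^(t)/2))
K_X(t) = log M_X(t) = -log(1 - e^(t)/2) - log(2)
D^4[K](t) = (2*e^(3*t) + 16*e^(2*t) + 8*e^(t))/(e^(4*t) - 8*e^(3*t) + 24*e^(2*t) - 32*e^(t) + 16)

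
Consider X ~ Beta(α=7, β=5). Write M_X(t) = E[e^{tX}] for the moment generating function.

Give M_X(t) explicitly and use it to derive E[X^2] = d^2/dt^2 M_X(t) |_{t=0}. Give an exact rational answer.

M_X(t) = ₁F₁(7; 12; t)
D^2[M](t) = 14*₁F₁(9; 14; t)/39

E[X^2] = D^2[M](0) = 14/39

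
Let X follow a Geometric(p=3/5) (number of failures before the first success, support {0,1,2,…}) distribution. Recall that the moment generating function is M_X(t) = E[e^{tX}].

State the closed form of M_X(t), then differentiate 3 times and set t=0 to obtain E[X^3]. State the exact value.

E[X^3] = M^(3)(0) = 46/9

M_X(t) = 3/(5*(1 - 2*e^(t)/5))
M^(3)(t) = (24*e^(3*t) + 240*e^(2*t) + 150*e^(t))/(16*e^(4*t) - 160*e^(3*t) + 600*e^(2*t) - 1000*e^(t) + 625)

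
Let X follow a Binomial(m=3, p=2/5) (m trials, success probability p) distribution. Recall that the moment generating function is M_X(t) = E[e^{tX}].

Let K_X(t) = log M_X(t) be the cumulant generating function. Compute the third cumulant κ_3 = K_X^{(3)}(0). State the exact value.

M_X(t) = (2*e^(t)/5 + 3/5)^3
K_X(t) = log M_X(t) = 3*log(2*e^(t)/5 + 3/5)
K^(3)(t) = (-36*e^(2*t) + 54*e^(t))/(8*e^(3*t) + 36*e^(2*t) + 54*e^(t) + 27)

κ_3 = K^(3)(0) = 18/125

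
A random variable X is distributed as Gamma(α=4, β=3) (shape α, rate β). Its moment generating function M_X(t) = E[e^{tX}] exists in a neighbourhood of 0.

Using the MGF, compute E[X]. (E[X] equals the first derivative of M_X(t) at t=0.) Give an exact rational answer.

M_X(t) = 81/(3 - t)^4
M′(t) = -324/(t^5 - 15*t^4 + 90*t^3 - 270*t^2 + 405*t - 243)

E[X] = M′(0) = 4/3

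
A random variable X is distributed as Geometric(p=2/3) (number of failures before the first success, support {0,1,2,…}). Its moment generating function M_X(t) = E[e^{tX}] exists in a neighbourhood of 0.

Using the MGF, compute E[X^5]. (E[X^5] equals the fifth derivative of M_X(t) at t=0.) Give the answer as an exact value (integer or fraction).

E[X^5] = M^(5)(0) = 91/2

M_X(t) = 2/(3*(1 - e^(t)/3))
M^(5)(t) = (2*e^(5*t) + 156*e^(4*t) + 1188*e^(3*t) + 1404*e^(2*t) + 162*e^(t))/(e^(6*t) - 18*e^(5*t) + 135*e^(4*t) - 540*e^(3*t) + 1215*e^(2*t) - 1458*e^(t) + 729)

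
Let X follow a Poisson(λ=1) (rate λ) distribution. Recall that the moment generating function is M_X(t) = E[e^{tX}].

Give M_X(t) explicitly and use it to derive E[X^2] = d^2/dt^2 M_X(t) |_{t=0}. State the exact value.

M_X(t) = e^(e^(t) - 1)
M′(t) = e^(-1)*e^(t)*e^(e^(t))
M′′(t) = (e^(2*t)*e^(e^(t)) + e^(t)*e^(e^(t)))*e^(-1)

E[X^2] = M′′(0) = 2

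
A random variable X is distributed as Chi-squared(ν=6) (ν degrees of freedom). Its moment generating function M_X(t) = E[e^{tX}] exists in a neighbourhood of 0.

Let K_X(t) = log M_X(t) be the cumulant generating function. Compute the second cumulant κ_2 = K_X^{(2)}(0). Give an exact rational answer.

κ_2 = d^2K/dt^2 |_{t=0} = 12

M_X(t) = (1 - 2*t)^(-3)
K_X(t) = log M_X(t) = -3*log(1 - 2*t)
dK/dt = -6/(2*t - 1)
d^2K/dt^2 = 12/(4*t^2 - 4*t + 1)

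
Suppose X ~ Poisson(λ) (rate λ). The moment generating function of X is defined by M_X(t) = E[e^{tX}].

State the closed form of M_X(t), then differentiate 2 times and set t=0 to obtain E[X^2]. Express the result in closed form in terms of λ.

E[X^2] = D^2[M](0) = λ*(λ + 1)

M_X(t) = e^(λ*(e^(t) - 1))
D^2[M](t) = (λ^2*e^(2*t)*e^(λ*e^(t)) + λ*e^(t)*e^(λ*e^(t)))*e^(-λ)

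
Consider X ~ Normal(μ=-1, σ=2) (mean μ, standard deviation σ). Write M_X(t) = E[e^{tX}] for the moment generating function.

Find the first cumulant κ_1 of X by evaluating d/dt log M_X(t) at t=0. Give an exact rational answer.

M_X(t) = e^(2*t^2 - t)
K_X(t) = log M_X(t) = 2*t^2 - t
K^(1)(t) = 4*t - 1

κ_1 = K^(1)(0) = -1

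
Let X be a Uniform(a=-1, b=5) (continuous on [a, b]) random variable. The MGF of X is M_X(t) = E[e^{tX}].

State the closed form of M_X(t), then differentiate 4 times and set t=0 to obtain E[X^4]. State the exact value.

M_X(t) = (e^(5*t) - e^(-t))/(6*t)
M^(4)(t) = (625*t^4*e^(6*t) - t^4 - 500*t^3*e^(6*t) - 4*t^3 + 300*t^2*e^(6*t) - 12*t^2 - 120*t*e^(6*t) - 24*t + 24*e^(6*t) - 24)*e^(-t)/(6*t^5)

E[X^4] = M^(4)(0) = 521/5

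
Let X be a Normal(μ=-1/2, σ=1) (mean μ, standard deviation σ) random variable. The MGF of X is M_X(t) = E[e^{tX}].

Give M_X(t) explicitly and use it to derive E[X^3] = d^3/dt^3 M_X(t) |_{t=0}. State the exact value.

E[X^3] = M^(3)(0) = -13/8

M_X(t) = e^(t^2/2 - t/2)
M^(3)(t) = (8*t^3*e^(t^2/2) - 12*t^2*e^(t^2/2) + 30*t*e^(t^2/2) - 13*e^(t^2/2))*e^(-t/2)/8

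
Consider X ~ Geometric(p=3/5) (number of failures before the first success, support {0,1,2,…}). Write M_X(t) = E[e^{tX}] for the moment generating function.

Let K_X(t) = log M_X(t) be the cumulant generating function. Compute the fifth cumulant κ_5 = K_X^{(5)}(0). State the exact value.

M_X(t) = 3/(5*(1 - 2*e^(t)/5))
K_X(t) = log M_X(t) = -log(1 - 2*e^(t)/5) - log(5) + log(3)
K′(t) = -2*e^(t)/(2*e^(t) - 5)
K′′(t) = 10*e^(t)/(4*e^(2*t) - 20*e^(t) + 25)
K′′′(t) = (-20*e^(2*t) - 50*e^(t))/(8*e^(3*t) - 60*e^(2*t) + 150*e^(t) - 125)
K′′′′(t) = (40*e^(3*t) + 400*e^(2*t) + 250*e^(t))/(16*e^(4*t) - 160*e^(3*t) + 600*e^(2*t) - 1000*e^(t) + 625)
K′′′′′(t) = (-80*e^(4*t) - 2200*e^(3*t) - 5500*e^(2*t) - 1250*e^(t))/(32*e^(5*t) - 400*e^(4*t) + 2000*e^(3*t) - 5000*e^(2*t) + 6250*e^(t) - 3125)

κ_5 = K′′′′′(0) = 3010/81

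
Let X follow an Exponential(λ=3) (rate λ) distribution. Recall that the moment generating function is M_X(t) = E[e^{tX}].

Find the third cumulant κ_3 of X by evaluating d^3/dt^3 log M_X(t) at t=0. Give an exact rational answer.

κ_3 = K^(3)(0) = 2/27

M_X(t) = 3/(3 - t)
K_X(t) = log M_X(t) = -log(3 - t) + log(3)
K^(3)(t) = -2/(t^3 - 9*t^2 + 27*t - 27)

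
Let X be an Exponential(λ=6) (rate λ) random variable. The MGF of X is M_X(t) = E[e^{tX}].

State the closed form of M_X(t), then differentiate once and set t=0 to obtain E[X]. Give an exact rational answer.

M_X(t) = 6/(6 - t)
D[M](t) = 6/(t^2 - 12*t + 36)

E[X] = D[M](0) = 1/6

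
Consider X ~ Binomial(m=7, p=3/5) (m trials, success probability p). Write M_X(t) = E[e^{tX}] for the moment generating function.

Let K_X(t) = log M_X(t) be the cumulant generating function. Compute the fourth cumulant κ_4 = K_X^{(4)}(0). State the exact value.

κ_4 = D^4[K](0) = -462/625

M_X(t) = (3*e^(t)/5 + 2/5)^7
K_X(t) = log M_X(t) = 7*log(3*e^(t)/5 + 2/5)
D^4[K](t) = (378*e^(3*t) - 1008*e^(2*t) + 168*e^(t))/(81*e^(4*t) + 216*e^(3*t) + 216*e^(2*t) + 96*e^(t) + 16)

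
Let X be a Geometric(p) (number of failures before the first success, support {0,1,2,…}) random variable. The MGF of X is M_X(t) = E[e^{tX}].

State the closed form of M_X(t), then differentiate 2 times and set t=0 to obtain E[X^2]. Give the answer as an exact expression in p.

E[X^2] = D^2[M](0) = 1 - 3/p + 2/p^2

M_X(t) = p/(-(1 - p)*e^(t) + 1)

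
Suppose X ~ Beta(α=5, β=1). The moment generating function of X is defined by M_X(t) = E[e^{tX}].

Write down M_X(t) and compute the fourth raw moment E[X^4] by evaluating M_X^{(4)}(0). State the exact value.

M_X(t) = ₁F₁(5; 6; t)
D^4[M](t) = 5*₁F₁(9; 10; t)/9

E[X^4] = D^4[M](0) = 5/9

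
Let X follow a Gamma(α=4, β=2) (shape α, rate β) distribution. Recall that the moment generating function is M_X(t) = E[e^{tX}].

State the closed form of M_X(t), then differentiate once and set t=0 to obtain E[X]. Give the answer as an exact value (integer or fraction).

M_X(t) = 16/(2 - t)^4
dM/dt = -64/(t^5 - 10*t^4 + 40*t^3 - 80*t^2 + 80*t - 32)

E[X] = dM/dt |_{t=0} = 2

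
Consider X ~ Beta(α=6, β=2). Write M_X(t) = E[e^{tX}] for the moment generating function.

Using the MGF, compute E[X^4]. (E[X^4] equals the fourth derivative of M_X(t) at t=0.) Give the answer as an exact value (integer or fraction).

M_X(t) = ₁F₁(6; 8; t)
D^4[M](t) = 21*₁F₁(10; 12; t)/55

E[X^4] = D^4[M](0) = 21/55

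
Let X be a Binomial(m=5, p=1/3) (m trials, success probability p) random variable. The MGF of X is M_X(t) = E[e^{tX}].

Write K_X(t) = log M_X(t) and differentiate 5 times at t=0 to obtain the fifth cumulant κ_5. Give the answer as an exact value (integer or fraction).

M_X(t) = (e^(t)/3 + 2/3)^5
K_X(t) = log M_X(t) = 5*log(e^(t)/3 + 2/3)
K^(5)(t) = (-10*e^(4*t) + 220*e^(3*t) - 440*e^(2*t) + 80*e^(t))/(e^(5*t) + 10*e^(4*t) + 40*e^(3*t) + 80*e^(2*t) + 80*e^(t) + 32)

κ_5 = K^(5)(0) = -50/81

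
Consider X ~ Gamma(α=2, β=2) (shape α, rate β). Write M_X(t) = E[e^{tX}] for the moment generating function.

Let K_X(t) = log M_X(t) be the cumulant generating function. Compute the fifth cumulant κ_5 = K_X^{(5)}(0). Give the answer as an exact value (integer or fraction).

M_X(t) = 4/(2 - t)^2
K_X(t) = log M_X(t) = -2*log(2 - t) + 2*log(2)
D^5[K](t) = -48/(t^5 - 10*t^4 + 40*t^3 - 80*t^2 + 80*t - 32)

κ_5 = D^5[K](0) = 3/2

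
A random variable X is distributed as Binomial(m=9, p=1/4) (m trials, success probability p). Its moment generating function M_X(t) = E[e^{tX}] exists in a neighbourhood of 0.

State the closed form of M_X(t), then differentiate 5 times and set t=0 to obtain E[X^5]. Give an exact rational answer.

M_X(t) = (e^(t)/4 + 3/4)^9

E[X^5] = D^5[M](0) = 25569/64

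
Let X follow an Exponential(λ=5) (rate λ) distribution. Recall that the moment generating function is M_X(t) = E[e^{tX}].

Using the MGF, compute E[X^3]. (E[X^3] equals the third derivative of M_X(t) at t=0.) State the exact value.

M_X(t) = 5/(5 - t)
dM/dt = 5/(t^2 - 10*t + 25)
d^2M/dt^2 = -10/(t^3 - 15*t^2 + 75*t - 125)
d^3M/dt^3 = 30/(t^4 - 20*t^3 + 150*t^2 - 500*t + 625)

E[X^3] = d^3M/dt^3 |_{t=0} = 6/125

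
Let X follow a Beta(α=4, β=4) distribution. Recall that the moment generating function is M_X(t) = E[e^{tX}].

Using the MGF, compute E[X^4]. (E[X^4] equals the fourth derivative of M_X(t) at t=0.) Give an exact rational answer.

E[X^4] = D^4[M](0) = 7/66

M_X(t) = ₁F₁(4; 8; t)
D^4[M](t) = 7*₁F₁(8; 12; t)/66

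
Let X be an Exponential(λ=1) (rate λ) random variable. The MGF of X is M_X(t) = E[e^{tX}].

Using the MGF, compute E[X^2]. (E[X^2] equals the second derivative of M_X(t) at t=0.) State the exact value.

M_X(t) = 1/(1 - t)
dM/dt = 1/(t^2 - 2*t + 1)
d^2M/dt^2 = -2/(t^3 - 3*t^2 + 3*t - 1)

E[X^2] = d^2M/dt^2 |_{t=0} = 2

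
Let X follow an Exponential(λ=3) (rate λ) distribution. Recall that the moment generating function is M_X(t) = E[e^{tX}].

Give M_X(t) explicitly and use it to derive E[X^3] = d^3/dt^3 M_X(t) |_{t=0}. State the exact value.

E[X^3] = M′′′(0) = 2/9

M_X(t) = 3/(3 - t)
M′(t) = 3/(t^2 - 6*t + 9)
M′′(t) = -6/(t^3 - 9*t^2 + 27*t - 27)
M′′′(t) = 18/(t^4 - 12*t^3 + 54*t^2 - 108*t + 81)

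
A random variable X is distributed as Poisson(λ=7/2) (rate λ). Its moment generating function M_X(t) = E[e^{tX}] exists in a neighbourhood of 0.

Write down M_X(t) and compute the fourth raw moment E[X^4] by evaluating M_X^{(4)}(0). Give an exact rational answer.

E[X^4] = M′′′′(0) = 7945/16

M_X(t) = e^(7*e^(t)/2 - 7/2)
M′(t) = 7*e^(-7/2)*e^(t)*e^(7*e^(t)/2)/2
M′′(t) = (49*e^(2*t)*e^(7*e^(t)/2) + 14*e^(t)*e^(7*e^(t)/2))*e^(-7/2)/4
M′′′(t) = (343*e^(3*t)*e^(7*e^(t)/2) + 294*e^(2*t)*e^(7*e^(t)/2) + 28*e^(t)*e^(7*e^(t)/2))*e^(-7/2)/8
M′′′′(t) = (2401*e^(4*t)*e^(7*e^(t)/2) + 4116*e^(3*t)*e^(7*e^(t)/2) + 1372*e^(2*t)*e^(7*e^(t)/2) + 56*e^(t)*e^(7*e^(t)/2))*e^(-7/2)/16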